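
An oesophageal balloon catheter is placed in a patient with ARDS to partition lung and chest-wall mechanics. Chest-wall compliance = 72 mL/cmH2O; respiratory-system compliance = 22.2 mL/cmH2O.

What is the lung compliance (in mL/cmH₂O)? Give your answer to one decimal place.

32.1

1/CL = 1/Crs − 1/Ccw.
1/CL = 1/22.2 − 1/72 = 0.03116.
CL = 32.092 mL/cmH2O.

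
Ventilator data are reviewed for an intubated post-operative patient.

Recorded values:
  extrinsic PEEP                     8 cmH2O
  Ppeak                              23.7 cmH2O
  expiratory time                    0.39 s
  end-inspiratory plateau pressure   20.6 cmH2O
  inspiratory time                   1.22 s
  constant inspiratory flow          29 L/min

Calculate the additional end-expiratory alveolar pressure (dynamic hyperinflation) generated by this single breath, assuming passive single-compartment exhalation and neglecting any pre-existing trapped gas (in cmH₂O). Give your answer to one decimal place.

3.4

Flow: 29 L/min ÷ 60 = 0.4833 L/s.
Vt = flow × Ti = 0.4833 L/s × 1.22 s × 1000 mL/L = 589.63 mL.
R = (PIP − Pplat)/V̇ = (23.7 − 20.6) / 0.4833 = 3.1/0.4833 = 6.414 cmH2O·s/L.
C = Vt/(Pplat − PEEP) = 589.63 / (20.6 − 8) = 589.63/12.6 = 46.796 mL/cmH2O.
τ = R × C = 6.414 × 0.0468 L/cmH2O = 0.3002 s.
Fraction remaining = e^(−Te/τ) = e^(−0.39/0.3002) = 0.2728; trapped volume = 589.63 × 0.2728 = 160.85 mL.
Additional alveolar pressure from trapping ≈ V_trapped / C = 160.85 / 46.796 = 3.437 cmH2O.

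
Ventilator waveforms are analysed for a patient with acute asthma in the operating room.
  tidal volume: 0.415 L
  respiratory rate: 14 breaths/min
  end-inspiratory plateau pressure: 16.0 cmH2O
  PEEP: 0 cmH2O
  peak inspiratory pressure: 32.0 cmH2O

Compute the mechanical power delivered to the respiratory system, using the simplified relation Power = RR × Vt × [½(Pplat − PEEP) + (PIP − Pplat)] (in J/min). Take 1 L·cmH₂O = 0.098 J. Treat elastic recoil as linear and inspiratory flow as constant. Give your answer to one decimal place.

Per-breath work = Vt × [½(Pplat−PEEP) + (PIP−Pplat)] = 0.415 × [0.5×16.0 + 16.0] = 0.415 × 24.0 = 9.96 L·cmH2O.
Power = 14 × 9.96 = 139.44 L·cmH2O/min.
× 0.098 J/(L·cmH2O) → 13.665 J/min.

13.7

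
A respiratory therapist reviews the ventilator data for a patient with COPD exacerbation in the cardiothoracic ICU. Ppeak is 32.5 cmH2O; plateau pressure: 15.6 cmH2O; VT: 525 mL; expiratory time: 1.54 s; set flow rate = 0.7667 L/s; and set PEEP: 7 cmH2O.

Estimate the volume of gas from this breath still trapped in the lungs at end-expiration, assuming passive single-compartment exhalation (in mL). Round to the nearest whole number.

167

R = (PIP − Pplat)/V̇ = (32.5 − 15.6) / 0.7667 = 16.9/0.7667 = 22.043 cmH2O·s/L.
C = Vt/(Pplat − PEEP) = 525.0 / (15.6 − 7) = 525.0/8.6 = 61.047 mL/cmH2O.
τ = R × C = 22.043 × 0.06105 L/cmH2O = 1.346 s.
Fraction remaining = e^(−Te/τ) = e^(−1.54/1.346) = 0.3185.
Trapped volume = 525.0 × 0.3185 = 167.21 mL.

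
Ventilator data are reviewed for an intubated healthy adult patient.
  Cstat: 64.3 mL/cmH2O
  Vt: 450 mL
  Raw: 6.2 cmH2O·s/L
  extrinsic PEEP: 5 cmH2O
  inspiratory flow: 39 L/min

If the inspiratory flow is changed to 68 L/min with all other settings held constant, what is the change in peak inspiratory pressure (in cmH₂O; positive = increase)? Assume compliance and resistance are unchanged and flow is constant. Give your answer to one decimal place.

Flow: 39 L/min ÷ 60 = 0.65 L/s.
New flow: 68 L/min ÷ 60 = 1.1333 L/s.
PIP = Vt/C + R·V̇ + PEEP (constant-flow equation of motion).
Only the resistive term changes: ΔPIP = R × ΔV̇ = 6.2 × (1.1333 − 0.65) = 6.2 × 0.4833 = 2.996 cmH2O.

3.0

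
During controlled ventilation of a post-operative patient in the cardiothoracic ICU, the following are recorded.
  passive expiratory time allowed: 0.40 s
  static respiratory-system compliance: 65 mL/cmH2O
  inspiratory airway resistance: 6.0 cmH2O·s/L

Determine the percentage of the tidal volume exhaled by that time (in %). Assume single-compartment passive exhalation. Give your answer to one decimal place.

64.1

τ = R × C = 6.0 × 65 mL/cmH2O = 6.0 × 0.065 L/cmH2O = 0.39 s.
Passive exhalation: V(t)/V₀ = e^(−t/τ) = e^(−0.40/0.39) = 0.3586.
Fraction exhaled = 1 − 0.3586 = 0.6414 → 64.14%.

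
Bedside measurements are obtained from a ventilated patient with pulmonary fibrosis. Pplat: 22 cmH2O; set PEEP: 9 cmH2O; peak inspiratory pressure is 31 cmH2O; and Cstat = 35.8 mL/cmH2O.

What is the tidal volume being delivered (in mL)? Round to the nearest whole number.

Vt = Cstat × (Pplat − PEEP) = 35.8 × (22 − 9) = 35.8 × 13.0 = 465.4 mL.

465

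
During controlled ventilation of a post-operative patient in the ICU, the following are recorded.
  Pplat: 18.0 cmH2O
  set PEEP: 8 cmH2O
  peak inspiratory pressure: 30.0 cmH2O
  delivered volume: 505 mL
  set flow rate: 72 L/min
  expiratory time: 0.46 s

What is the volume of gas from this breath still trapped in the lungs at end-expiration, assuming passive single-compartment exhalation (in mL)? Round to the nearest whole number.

Flow: 72 L/min ÷ 60 = 1.2 L/s.
R = (PIP − Pplat)/V̇ = (30.0 − 18.0) / 1.2 = 12.0/1.2 = 10.0 cmH2O·s/L.
C = Vt/(Pplat − PEEP) = 505.0 / (18.0 − 8) = 505.0/10.0 = 50.5 mL/cmH2O.
τ = R × C = 10.0 × 0.0505 L/cmH2O = 0.505 s.
Fraction remaining = e^(−Te/τ) = e^(−0.46/0.505) = 0.4022.
Trapped volume = 505.0 × 0.4022 = 203.11 mL.

203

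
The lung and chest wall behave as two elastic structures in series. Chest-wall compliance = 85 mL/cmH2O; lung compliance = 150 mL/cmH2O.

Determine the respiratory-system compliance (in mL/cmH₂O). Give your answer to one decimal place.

54.3

Lung and chest wall are elastances in series: 1/Crs = 1/CL + 1/Ccw.
1/Crs = 1/150 + 1/85 = 0.01843.
Crs = 54.259 mL/cmH2O.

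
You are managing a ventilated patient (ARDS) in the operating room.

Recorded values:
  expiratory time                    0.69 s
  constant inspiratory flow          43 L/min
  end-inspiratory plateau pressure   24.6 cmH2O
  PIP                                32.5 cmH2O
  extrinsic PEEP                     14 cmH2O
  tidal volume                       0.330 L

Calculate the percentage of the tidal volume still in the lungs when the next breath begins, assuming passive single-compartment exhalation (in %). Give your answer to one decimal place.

Flow: 43 L/min ÷ 60 = 0.7167 L/s.
R = (PIP − Pplat)/V̇ = (32.5 − 24.6) / 0.7167 = 7.9/0.7167 = 11.023 cmH2O·s/L.
C = Vt/(Pplat − PEEP) = 330.0 / (24.6 − 14) = 330.0/10.6 = 31.132 mL/cmH2O.
τ = R × C = 11.023 × 0.03113 L/cmH2O = 0.3431 s.
Fraction remaining at end-expiration = e^(−Te/τ) = e^(−0.69/0.3431) = 0.1338 → 13.38%.

13.4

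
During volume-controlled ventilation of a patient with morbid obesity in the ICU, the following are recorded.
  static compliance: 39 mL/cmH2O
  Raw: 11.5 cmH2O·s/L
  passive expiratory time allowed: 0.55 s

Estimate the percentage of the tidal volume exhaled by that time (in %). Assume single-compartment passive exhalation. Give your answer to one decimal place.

τ = R × C = 11.5 × 39 mL/cmH2O = 11.5 × 0.039 L/cmH2O = 0.4485 s.
Passive exhalation: V(t)/V₀ = e^(−t/τ) = e^(−0.55/0.4485) = 0.2934.
Fraction exhaled = 1 − 0.2934 = 0.7066 → 70.66%.

70.7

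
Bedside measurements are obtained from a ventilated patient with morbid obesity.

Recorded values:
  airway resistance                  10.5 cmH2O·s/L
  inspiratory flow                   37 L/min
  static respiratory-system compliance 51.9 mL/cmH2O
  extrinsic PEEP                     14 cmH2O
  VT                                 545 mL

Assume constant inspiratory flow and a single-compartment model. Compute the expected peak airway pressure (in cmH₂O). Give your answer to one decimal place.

Flow: 37 L/min ÷ 60 = 0.6167 L/s.
Equation of motion (constant flow): PIP = Vt/C + R·V̇ + PEEP.
PIP = 545/51.9 + 10.5×0.6167 + 14 = 10.501 + 6.475 + 14 = 30.976 cmH2O.

31.0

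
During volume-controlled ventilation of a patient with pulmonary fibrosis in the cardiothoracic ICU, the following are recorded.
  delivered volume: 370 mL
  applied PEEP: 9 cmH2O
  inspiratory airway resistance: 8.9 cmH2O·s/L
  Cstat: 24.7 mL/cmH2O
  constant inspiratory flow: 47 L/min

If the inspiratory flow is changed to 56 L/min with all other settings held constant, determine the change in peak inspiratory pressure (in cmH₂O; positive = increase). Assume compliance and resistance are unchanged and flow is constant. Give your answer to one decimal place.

1.3

Flow: 47 L/min ÷ 60 = 0.7833 L/s.
New flow: 56 L/min ÷ 60 = 0.9333 L/s.
PIP = Vt/C + R·V̇ + PEEP (constant-flow equation of motion).
Only the resistive term changes: ΔPIP = R × ΔV̇ = 8.9 × (0.9333 − 0.7833) = 8.9 × 0.15 = 1.335 cmH2O.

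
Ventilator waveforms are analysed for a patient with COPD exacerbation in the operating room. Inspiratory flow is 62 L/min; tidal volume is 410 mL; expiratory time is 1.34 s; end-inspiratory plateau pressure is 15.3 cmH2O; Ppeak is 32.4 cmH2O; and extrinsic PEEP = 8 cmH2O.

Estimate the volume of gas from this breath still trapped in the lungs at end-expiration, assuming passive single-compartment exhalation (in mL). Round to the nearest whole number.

Flow: 62 L/min ÷ 60 = 1.0333 L/s.
R = (PIP − Pplat)/V̇ = (32.4 − 15.3) / 1.0333 = 17.1/1.0333 = 16.549 cmH2O·s/L.
C = Vt/(Pplat − PEEP) = 410.0 / (15.3 − 8) = 410.0/7.3 = 56.164 mL/cmH2O.
τ = R × C = 16.549 × 0.05616 L/cmH2O = 0.9294 s.
Fraction remaining = e^(−Te/τ) = e^(−1.34/0.9294) = 0.2365.
Trapped volume = 410.0 × 0.2365 = 96.965 mL.

97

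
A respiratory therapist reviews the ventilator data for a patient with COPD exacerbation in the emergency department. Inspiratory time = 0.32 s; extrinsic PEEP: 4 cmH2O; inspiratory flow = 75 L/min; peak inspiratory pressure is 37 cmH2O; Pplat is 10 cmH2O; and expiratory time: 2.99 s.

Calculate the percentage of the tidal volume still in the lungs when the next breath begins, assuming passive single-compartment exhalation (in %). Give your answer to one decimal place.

12.5

Flow: 75 L/min ÷ 60 = 1.25 L/s.
Vt = flow × Ti = 1.25 L/s × 0.32 s × 1000 mL/L = 400.0 mL.
R = (PIP − Pplat)/V̇ = (37 − 10) / 1.25 = 27.0/1.25 = 21.6 cmH2O·s/L.
C = Vt/(Pplat − PEEP) = 400.0 / (10 − 4) = 400.0/6.0 = 66.667 mL/cmH2O.
τ = R × C = 21.6 × 0.06667 L/cmH2O = 1.44 s.
Fraction remaining at end-expiration = e^(−Te/τ) = e^(−2.99/1.44) = 0.1254 → 12.54%.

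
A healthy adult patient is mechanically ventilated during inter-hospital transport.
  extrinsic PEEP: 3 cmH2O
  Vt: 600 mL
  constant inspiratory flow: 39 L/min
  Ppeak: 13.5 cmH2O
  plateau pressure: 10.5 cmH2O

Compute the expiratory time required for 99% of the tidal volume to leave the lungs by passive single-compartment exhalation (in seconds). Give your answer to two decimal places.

Flow: 39 L/min ÷ 60 = 0.65 L/s.
R = (PIP − Pplat)/V̇ = (13.5 − 10.5) / 0.65 = 3.0/0.65 = 4.615 cmH2O·s/L.
C = Vt/(Pplat − PEEP) = 600.0 / (10.5 − 3) = 600.0/7.5 = 80.0 mL/cmH2O.
τ = R × C = 4.615 × 0.08 L/cmH2O = 0.3692 s.
t = −τ·ln(1 − 0.99) = −0.3692·ln(0.01) = 1.7 s.

1.70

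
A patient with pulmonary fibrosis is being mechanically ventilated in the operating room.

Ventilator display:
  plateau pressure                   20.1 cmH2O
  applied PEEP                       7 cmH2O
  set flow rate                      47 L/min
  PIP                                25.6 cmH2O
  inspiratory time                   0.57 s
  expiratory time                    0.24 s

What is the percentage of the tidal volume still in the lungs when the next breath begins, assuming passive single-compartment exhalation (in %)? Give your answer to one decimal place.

Flow: 47 L/min ÷ 60 = 0.7833 L/s.
Vt = flow × Ti = 0.7833 L/s × 0.57 s × 1000 mL/L = 446.48 mL.
R = (PIP − Pplat)/V̇ = (25.6 − 20.1) / 0.7833 = 5.5/0.7833 = 7.022 cmH2O·s/L.
C = Vt/(Pplat − PEEP) = 446.48 / (20.1 − 7) = 446.48/13.1 = 34.082 mL/cmH2O.
τ = R × C = 7.022 × 0.03408 L/cmH2O = 0.2393 s.
Fraction remaining at end-expiration = e^(−Te/τ) = e^(−0.24/0.2393) = 0.3668 → 36.68%.

36.7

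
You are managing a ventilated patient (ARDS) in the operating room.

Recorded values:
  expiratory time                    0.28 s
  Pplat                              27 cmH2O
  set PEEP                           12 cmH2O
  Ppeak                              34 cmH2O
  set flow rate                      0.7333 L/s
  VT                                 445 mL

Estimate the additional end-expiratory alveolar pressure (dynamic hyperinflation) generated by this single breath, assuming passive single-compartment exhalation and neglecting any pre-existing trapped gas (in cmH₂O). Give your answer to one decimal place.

R = (PIP − Pplat)/V̇ = (34 − 27) / 0.7333 = 7.0/0.7333 = 9.546 cmH2O·s/L.
C = Vt/(Pplat − PEEP) = 445.0 / (27 − 12) = 445.0/15.0 = 29.667 mL/cmH2O.
τ = R × C = 9.546 × 0.02967 L/cmH2O = 0.2832 s.
Fraction remaining = e^(−Te/τ) = e^(−0.28/0.2832) = 0.3721; trapped volume = 445.0 × 0.3721 = 165.58 mL.
Additional alveolar pressure from trapping ≈ V_trapped / C = 165.58 / 29.667 = 5.581 cmH2O.

5.6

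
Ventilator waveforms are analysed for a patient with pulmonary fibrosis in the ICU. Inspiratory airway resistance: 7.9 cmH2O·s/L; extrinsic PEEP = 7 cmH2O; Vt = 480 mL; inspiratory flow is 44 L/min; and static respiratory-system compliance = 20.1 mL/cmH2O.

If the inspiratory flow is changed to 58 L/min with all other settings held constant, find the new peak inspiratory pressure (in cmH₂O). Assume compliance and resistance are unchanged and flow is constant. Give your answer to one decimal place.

Flow: 44 L/min ÷ 60 = 0.7333 L/s.
New flow: 58 L/min ÷ 60 = 0.9667 L/s.
PIP = Vt/C + R·V̇ + PEEP (constant-flow equation of motion).
Only the resistive term changes: ΔPIP = R × ΔV̇ = 7.9 × (0.9667 − 0.7333) = 7.9 × 0.2334 = 1.844 cmH2O.
Original PIP = 480/20.1 + 7.9×0.7333 + 7 = 36.674 cmH2O; new PIP = 36.674 + (1.844) = 38.518 cmH2O.

38.5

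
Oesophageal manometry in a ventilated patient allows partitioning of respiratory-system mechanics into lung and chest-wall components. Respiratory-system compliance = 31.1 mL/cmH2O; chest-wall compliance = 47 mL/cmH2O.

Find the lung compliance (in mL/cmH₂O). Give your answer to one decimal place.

1/CL = 1/Crs − 1/Ccw.
1/CL = 1/31.1 − 1/47 = 0.01088.
CL = 91.912 mL/cmH2O.

91.9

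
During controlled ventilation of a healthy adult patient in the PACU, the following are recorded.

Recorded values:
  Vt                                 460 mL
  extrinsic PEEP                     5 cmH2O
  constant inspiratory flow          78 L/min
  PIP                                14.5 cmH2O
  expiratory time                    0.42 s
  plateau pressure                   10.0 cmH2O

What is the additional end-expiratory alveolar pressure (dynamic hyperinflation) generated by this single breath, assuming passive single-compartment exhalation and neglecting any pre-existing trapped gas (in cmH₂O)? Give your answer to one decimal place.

Flow: 78 L/min ÷ 60 = 1.3 L/s.
R = (PIP − Pplat)/V̇ = (14.5 − 10.0) / 1.3 = 4.5/1.3 = 3.462 cmH2O·s/L.
C = Vt/(Pplat − PEEP) = 460.0 / (10.0 − 5) = 460.0/5.0 = 92.0 mL/cmH2O.
τ = R × C = 3.462 × 0.092 L/cmH2O = 0.3185 s.
Fraction remaining = e^(−Te/τ) = e^(−0.42/0.3185) = 0.2675; trapped volume = 460.0 × 0.2675 = 123.05 mL.
Additional alveolar pressure from trapping ≈ V_trapped / C = 123.05 / 92.0 = 1.338 cmH2O.

1.3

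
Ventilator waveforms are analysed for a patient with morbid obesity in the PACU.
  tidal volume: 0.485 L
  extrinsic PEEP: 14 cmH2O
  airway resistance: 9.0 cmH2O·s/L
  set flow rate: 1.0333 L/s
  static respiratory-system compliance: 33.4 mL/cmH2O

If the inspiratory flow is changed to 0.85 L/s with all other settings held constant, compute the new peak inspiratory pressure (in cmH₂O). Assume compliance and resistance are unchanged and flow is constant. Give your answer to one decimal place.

PIP = Vt/C + R·V̇ + PEEP (constant-flow equation of motion).
Only the resistive term changes: ΔPIP = R × ΔV̇ = 9.0 × (0.85 − 1.0333) = 9.0 × -0.1833 = -1.65 cmH2O.
Original PIP = 485/33.4 + 9.0×1.0333 + 14 = 37.821 cmH2O; new PIP = 37.821 + (-1.65) = 36.171 cmH2O.

36.2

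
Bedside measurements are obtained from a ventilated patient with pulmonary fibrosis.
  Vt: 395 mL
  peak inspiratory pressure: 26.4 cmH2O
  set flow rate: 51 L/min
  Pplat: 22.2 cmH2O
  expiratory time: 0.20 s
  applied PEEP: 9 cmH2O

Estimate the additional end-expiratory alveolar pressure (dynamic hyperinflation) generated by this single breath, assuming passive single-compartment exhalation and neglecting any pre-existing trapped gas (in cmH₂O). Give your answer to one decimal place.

3.4

Flow: 51 L/min ÷ 60 = 0.85 L/s.
R = (PIP − Pplat)/V̇ = (26.4 − 22.2) / 0.85 = 4.2/0.85 = 4.941 cmH2O·s/L.
C = Vt/(Pplat − PEEP) = 395.0 / (22.2 − 9) = 395.0/13.2 = 29.924 mL/cmH2O.
τ = R × C = 4.941 × 0.02992 L/cmH2O = 0.1478 s.
Fraction remaining = e^(−Te/τ) = e^(−0.20/0.1478) = 0.2584; trapped volume = 395.0 × 0.2584 = 102.07 mL.
Additional alveolar pressure from trapping ≈ V_trapped / C = 102.07 / 29.924 = 3.411 cmH2O.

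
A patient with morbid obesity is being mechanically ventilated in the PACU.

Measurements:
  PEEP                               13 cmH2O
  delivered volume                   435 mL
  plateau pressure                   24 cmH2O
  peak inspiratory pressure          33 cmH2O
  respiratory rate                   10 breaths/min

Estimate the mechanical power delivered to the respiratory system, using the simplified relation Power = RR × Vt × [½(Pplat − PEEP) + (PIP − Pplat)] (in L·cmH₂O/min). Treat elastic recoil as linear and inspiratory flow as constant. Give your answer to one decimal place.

Per-breath work = Vt × [½(Pplat−PEEP) + (PIP−Pplat)] = 0.435 × [0.5×11.0 + 9.0] = 0.435 × 14.5 = 6.308 L·cmH2O.
Power = 10 × 6.308 = 63.08 L·cmH2O/min.

63.1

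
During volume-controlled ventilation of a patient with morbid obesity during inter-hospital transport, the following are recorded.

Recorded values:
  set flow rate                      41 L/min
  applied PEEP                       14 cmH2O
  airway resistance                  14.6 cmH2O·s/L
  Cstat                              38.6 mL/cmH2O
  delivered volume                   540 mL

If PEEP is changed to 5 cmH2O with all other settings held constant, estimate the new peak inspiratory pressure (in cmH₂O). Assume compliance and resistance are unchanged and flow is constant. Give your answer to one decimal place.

Flow: 41 L/min ÷ 60 = 0.6833 L/s.
PIP = Vt/C + R·V̇ + PEEP (constant-flow equation of motion).
Only the baseline term changes: ΔPIP = ΔPEEP = 5 − 14 = -9.0 cmH2O.
Original PIP = 540/38.6 + 14.6×0.6833 + 14 = 37.966 cmH2O; new PIP = 37.966 + (-9.0) = 28.966 cmH2O.

29.0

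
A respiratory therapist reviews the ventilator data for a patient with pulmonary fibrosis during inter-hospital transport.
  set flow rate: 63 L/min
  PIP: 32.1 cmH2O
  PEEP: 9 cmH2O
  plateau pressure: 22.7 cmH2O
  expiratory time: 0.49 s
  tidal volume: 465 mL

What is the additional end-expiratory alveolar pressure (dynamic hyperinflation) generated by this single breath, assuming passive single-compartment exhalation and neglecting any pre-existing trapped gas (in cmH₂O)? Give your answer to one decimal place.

2.7

Flow: 63 L/min ÷ 60 = 1.05 L/s.
R = (PIP − Pplat)/V̇ = (32.1 − 22.7) / 1.05 = 9.4/1.05 = 8.952 cmH2O·s/L.
C = Vt/(Pplat − PEEP) = 465.0 / (22.7 − 9) = 465.0/13.7 = 33.942 mL/cmH2O.
τ = R × C = 8.952 × 0.03394 L/cmH2O = 0.3038 s.
Fraction remaining = e^(−Te/τ) = e^(−0.49/0.3038) = 0.1993; trapped volume = 465.0 × 0.1993 = 92.675 mL.
Additional alveolar pressure from trapping ≈ V_trapped / C = 92.675 / 33.942 = 2.73 cmH2O.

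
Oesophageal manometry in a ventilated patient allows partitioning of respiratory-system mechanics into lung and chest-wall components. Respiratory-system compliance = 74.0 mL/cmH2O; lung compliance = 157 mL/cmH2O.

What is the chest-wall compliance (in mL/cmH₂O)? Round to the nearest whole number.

1/Ccw = 1/Crs − 1/CL.
1/Ccw = 1/74.0 − 1/157 = 0.007144.
Ccw = 139.98 mL/cmH2O.

140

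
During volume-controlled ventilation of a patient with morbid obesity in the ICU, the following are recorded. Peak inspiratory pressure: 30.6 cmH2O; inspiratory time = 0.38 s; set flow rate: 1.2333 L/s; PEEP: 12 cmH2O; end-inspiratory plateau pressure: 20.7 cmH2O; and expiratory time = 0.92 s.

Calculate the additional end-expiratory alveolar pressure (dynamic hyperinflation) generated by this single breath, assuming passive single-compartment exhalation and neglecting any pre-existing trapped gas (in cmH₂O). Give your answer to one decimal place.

1.0

Vt = flow × Ti = 1.2333 L/s × 0.38 s × 1000 mL/L = 468.65 mL.
R = (PIP − Pplat)/V̇ = (30.6 − 20.7) / 1.2333 = 9.9/1.2333 = 8.027 cmH2O·s/L.
C = Vt/(Pplat − PEEP) = 468.65 / (20.7 − 12) = 468.65/8.7 = 53.868 mL/cmH2O.
τ = R × C = 8.027 × 0.05387 L/cmH2O = 0.4324 s.
Fraction remaining = e^(−Te/τ) = e^(−0.92/0.4324) = 0.1191; trapped volume = 468.65 × 0.1191 = 55.816 mL.
Additional alveolar pressure from trapping ≈ V_trapped / C = 55.816 / 53.868 = 1.036 cmH2O.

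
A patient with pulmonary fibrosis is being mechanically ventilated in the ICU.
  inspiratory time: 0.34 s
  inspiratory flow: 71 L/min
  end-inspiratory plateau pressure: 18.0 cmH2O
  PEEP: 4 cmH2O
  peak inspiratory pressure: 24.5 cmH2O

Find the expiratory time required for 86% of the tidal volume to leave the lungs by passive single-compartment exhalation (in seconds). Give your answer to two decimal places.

Flow: 71 L/min ÷ 60 = 1.1833 L/s.
Vt = flow × Ti = 1.1833 L/s × 0.34 s × 1000 mL/L = 402.32 mL.
R = (PIP − Pplat)/V̇ = (24.5 − 18.0) / 1.1833 = 6.5/1.1833 = 5.493 cmH2O·s/L.
C = Vt/(Pplat − PEEP) = 402.32 / (18.0 − 4) = 402.32/14.0 = 28.737 mL/cmH2O.
τ = R × C = 5.493 × 0.02874 L/cmH2O = 0.1579 s.
t = −τ·ln(1 − 0.86) = −0.1579·ln(0.14) = 0.3104 s.

0.31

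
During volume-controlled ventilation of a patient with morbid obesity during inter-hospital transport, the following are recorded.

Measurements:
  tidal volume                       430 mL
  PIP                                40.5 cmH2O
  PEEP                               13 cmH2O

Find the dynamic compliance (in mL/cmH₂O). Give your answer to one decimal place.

15.6

Dynamic compliance = Vt / (PIP − PEEP) = 430 / (40.5 − 13) = 430 / 27.5 = 15.636 mL/cmH2O.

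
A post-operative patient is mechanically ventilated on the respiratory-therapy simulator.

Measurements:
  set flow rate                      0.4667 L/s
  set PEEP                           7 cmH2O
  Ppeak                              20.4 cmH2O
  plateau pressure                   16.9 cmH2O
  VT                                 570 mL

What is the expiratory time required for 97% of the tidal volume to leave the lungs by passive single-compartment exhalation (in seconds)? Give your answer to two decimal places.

1.51

R = (PIP − Pplat)/V̇ = (20.4 − 16.9) / 0.4667 = 3.5/0.4667 = 7.499 cmH2O·s/L.
C = Vt/(Pplat − PEEP) = 570.0 / (16.9 − 7) = 570.0/9.9 = 57.576 mL/cmH2O.
τ = R × C = 7.499 × 0.05758 L/cmH2O = 0.4318 s.
t = −τ·ln(1 − 0.97) = −0.4318·ln(0.03) = 1.514 s.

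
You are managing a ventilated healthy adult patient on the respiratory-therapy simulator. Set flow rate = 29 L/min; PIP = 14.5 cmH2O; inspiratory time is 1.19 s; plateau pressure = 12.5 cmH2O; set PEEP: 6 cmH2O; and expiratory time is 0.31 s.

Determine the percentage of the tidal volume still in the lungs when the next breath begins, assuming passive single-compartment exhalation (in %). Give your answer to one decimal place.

Flow: 29 L/min ÷ 60 = 0.4833 L/s.
Vt = flow × Ti = 0.4833 L/s × 1.19 s × 1000 mL/L = 575.13 mL.
R = (PIP − Pplat)/V̇ = (14.5 − 12.5) / 0.4833 = 2.0/0.4833 = 4.138 cmH2O·s/L.
C = Vt/(Pplat − PEEP) = 575.13 / (12.5 − 6) = 575.13/6.5 = 88.482 mL/cmH2O.
τ = R × C = 4.138 × 0.08848 L/cmH2O = 0.3661 s.
Fraction remaining at end-expiration = e^(−Te/τ) = e^(−0.31/0.3661) = 0.4288 → 42.88%.

42.9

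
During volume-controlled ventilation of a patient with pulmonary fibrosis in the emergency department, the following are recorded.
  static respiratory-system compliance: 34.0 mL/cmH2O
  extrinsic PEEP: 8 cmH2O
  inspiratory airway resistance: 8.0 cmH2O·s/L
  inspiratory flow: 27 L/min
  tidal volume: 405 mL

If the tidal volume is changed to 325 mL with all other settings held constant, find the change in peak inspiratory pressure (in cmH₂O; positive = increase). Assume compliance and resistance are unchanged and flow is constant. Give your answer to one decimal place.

PIP = Vt/C + R·V̇ + PEEP (constant-flow equation of motion).
Only the elastic term changes: ΔPIP = ΔVt / C = (325 − 405) / 34.0 = -2.353 cmH2O.

-2.4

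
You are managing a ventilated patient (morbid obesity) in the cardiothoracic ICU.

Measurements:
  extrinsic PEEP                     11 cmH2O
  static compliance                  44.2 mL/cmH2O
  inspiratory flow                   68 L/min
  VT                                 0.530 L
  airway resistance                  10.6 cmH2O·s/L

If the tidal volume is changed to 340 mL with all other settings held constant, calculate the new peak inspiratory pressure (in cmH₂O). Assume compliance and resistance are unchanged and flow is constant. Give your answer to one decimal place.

Flow: 68 L/min ÷ 60 = 1.1333 L/s.
PIP = Vt/C + R·V̇ + PEEP (constant-flow equation of motion).
Only the elastic term changes: ΔPIP = ΔVt / C = (340 − 530) / 44.2 = -4.299 cmH2O.
Original PIP = 530/44.2 + 10.6×1.1333 + 11 = 35.004 cmH2O; new PIP = 35.004 + (-4.299) = 30.705 cmH2O.

30.7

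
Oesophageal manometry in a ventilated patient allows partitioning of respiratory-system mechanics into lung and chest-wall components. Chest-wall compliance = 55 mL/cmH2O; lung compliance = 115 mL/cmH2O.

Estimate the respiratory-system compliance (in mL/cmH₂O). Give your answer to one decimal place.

37.2

Lung and chest wall are elastances in series: 1/Crs = 1/CL + 1/Ccw.
1/Crs = 1/115 + 1/55 = 0.02688.
Crs = 37.202 mL/cmH2O.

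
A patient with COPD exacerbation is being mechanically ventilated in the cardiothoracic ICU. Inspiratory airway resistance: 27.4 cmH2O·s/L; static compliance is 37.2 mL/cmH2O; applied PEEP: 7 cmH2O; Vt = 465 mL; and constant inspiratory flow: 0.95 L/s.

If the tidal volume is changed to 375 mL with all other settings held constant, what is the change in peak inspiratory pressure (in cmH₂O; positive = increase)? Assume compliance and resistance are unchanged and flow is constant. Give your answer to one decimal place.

PIP = Vt/C + R·V̇ + PEEP (constant-flow equation of motion).
Only the elastic term changes: ΔPIP = ΔVt / C = (375 − 465) / 37.2 = -2.419 cmH2O.

-2.4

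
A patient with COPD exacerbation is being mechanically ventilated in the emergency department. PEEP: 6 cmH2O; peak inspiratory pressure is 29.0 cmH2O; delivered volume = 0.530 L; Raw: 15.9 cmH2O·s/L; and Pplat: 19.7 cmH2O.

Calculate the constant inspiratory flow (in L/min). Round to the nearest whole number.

flow = (PIP − Pplat) / Raw = (29.0 − 19.7) / 15.9 = 0.5849 L/s × 60 = 35.094 L/min.

35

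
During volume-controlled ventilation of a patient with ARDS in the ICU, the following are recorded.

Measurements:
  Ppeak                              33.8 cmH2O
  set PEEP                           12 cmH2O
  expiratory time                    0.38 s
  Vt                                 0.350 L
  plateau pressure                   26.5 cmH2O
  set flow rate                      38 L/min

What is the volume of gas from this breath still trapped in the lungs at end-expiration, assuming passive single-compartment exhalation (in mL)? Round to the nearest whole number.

Flow: 38 L/min ÷ 60 = 0.6333 L/s.
R = (PIP − Pplat)/V̇ = (33.8 − 26.5) / 0.6333 = 7.3/0.6333 = 11.527 cmH2O·s/L.
C = Vt/(Pplat − PEEP) = 350.0 / (26.5 − 12) = 350.0/14.5 = 24.138 mL/cmH2O.
τ = R × C = 11.527 × 0.02414 L/cmH2O = 0.2783 s.
Fraction remaining = e^(−Te/τ) = e^(−0.38/0.2783) = 0.2553.
Trapped volume = 350.0 × 0.2553 = 89.355 mL.

89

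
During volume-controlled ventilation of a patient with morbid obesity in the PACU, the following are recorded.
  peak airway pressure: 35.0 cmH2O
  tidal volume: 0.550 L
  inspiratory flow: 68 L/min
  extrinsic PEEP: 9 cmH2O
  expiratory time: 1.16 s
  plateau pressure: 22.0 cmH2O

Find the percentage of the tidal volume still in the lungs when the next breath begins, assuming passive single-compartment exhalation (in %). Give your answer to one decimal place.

Flow: 68 L/min ÷ 60 = 1.1333 L/s.
R = (PIP − Pplat)/V̇ = (35.0 − 22.0) / 1.1333 = 13.0/1.1333 = 11.471 cmH2O·s/L.
C = Vt/(Pplat − PEEP) = 550.0 / (22.0 − 9) = 550.0/13.0 = 42.308 mL/cmH2O.
τ = R × C = 11.471 × 0.04231 L/cmH2O = 0.4853 s.
Fraction remaining at end-expiration = e^(−Te/τ) = e^(−1.16/0.4853) = 0.0916 → 9.16%.

9.2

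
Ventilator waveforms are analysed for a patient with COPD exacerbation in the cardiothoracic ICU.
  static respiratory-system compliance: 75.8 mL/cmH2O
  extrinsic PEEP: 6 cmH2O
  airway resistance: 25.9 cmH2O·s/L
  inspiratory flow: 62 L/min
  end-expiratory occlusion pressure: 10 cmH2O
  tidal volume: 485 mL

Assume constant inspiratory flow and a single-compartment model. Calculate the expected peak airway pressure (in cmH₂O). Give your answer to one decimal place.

Flow: 62 L/min ÷ 60 = 1.0333 L/s.
Total PEEP = 10 cmH2O (set 6 + intrinsic 4); this is the baseline alveolar pressure.
Equation of motion (constant flow): PIP = Vt/C + R·V̇ + PEEP.
PIP = 485/75.8 + 25.9×1.0333 + 10 = 6.398 + 26.762 + 10 = 43.16 cmH2O.

43.2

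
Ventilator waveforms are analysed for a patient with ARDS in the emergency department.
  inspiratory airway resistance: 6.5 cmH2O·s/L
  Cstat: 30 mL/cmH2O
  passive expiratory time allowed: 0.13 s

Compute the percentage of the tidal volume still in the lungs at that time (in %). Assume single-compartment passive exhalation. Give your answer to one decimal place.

51.3

τ = R × C = 6.5 × 30 mL/cmH2O = 6.5 × 0.030 L/cmH2O = 0.195 s.
Passive exhalation: V(t)/V₀ = e^(−t/τ) = e^(−0.13/0.195) = 0.5134.
Fraction remaining = 0.5134 → 51.34%.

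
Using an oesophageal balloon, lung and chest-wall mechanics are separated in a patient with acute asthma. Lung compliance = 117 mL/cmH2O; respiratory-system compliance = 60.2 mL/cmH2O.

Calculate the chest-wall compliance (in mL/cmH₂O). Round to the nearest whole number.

124

1/Ccw = 1/Crs − 1/CL.
1/Ccw = 1/60.2 − 1/117 = 0.008064.
Ccw = 124.01 mL/cmH2O.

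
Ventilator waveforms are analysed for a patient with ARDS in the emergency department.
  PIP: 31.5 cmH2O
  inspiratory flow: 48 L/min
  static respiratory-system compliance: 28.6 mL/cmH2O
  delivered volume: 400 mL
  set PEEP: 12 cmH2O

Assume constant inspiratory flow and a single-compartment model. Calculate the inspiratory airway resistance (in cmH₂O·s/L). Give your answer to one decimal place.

Flow: 48 L/min ÷ 60 = 0.8 L/s.
Equation of motion (constant flow): PIP = Vt/C + R·V̇ + PEEP.
R·V̇ = PIP − Vt/C − PEEP = 31.5 − 400/28.6 − 12 = 31.5 − 13.986 − 12 = 5.514 cmH2O.
R = 5.514 / 0.8 = 6.893 cmH2O·s/L.

6.9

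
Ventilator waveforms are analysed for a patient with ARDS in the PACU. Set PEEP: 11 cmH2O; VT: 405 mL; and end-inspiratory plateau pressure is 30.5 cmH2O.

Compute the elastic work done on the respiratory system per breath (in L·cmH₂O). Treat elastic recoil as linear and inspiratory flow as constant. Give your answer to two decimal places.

3.95

Elastic work ≈ ½ × (Pplat − PEEP) × Vt = 0.5 × (30.5 − 11) × 0.405 L = 0.5 × 19.5 × 0.405 = 3.949 L·cmH2O.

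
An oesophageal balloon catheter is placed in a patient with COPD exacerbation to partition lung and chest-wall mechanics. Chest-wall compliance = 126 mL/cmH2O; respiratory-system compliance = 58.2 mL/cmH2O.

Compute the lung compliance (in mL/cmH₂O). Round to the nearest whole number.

108

1/CL = 1/Crs − 1/Ccw.
1/CL = 1/58.2 − 1/126 = 0.009246.
CL = 108.15 mL/cmH2O.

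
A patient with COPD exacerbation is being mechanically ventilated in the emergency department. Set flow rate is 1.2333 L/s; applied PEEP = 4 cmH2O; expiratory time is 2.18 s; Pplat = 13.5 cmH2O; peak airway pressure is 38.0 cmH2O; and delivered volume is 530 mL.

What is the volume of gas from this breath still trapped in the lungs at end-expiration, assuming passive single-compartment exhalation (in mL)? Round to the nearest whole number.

74

R = (PIP − Pplat)/V̇ = (38.0 − 13.5) / 1.2333 = 24.5/1.2333 = 19.865 cmH2O·s/L.
C = Vt/(Pplat − PEEP) = 530.0 / (13.5 − 4) = 530.0/9.5 = 55.789 mL/cmH2O.
τ = R × C = 19.865 × 0.05579 L/cmH2O = 1.108 s.
Fraction remaining = e^(−Te/τ) = e^(−2.18/1.108) = 0.1398.
Trapped volume = 530.0 × 0.1398 = 74.094 mL.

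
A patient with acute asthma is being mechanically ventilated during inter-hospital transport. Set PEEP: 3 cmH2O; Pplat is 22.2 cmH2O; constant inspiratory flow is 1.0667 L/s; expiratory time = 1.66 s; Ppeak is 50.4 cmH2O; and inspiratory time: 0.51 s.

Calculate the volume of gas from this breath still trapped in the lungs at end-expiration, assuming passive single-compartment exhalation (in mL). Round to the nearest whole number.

Vt = flow × Ti = 1.0667 L/s × 0.51 s × 1000 mL/L = 544.02 mL.
R = (PIP − Pplat)/V̇ = (50.4 − 22.2) / 1.0667 = 28.2/1.0667 = 26.437 cmH2O·s/L.
C = Vt/(Pplat − PEEP) = 544.02 / (22.2 − 3) = 544.02/19.2 = 28.334 mL/cmH2O.
τ = R × C = 26.437 × 0.02833 L/cmH2O = 0.749 s.
Fraction remaining = e^(−Te/τ) = e^(−1.66/0.749) = 0.109.
Trapped volume = 544.02 × 0.109 = 59.298 mL.

59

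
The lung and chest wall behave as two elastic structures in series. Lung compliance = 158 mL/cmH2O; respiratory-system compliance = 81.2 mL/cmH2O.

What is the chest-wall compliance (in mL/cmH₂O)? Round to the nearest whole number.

167

1/Ccw = 1/Crs − 1/CL.
1/Ccw = 1/81.2 − 1/158 = 0.005986.
Ccw = 167.06 mL/cmH2O.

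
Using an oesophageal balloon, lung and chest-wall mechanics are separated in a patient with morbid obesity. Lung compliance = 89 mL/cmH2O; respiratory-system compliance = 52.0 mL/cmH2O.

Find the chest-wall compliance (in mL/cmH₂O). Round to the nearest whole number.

125

1/Ccw = 1/Crs − 1/CL.
1/Ccw = 1/52.0 − 1/89 = 0.007995.
Ccw = 125.08 mL/cmH2O.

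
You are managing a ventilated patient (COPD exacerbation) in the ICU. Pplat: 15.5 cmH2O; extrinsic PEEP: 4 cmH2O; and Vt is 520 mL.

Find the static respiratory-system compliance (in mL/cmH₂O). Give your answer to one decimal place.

45.2

Cstat = Vt / (Pplat − PEEP) = 520 / (15.5 − 4) = 520 / 11.5 = 45.217 mL/cmH2O.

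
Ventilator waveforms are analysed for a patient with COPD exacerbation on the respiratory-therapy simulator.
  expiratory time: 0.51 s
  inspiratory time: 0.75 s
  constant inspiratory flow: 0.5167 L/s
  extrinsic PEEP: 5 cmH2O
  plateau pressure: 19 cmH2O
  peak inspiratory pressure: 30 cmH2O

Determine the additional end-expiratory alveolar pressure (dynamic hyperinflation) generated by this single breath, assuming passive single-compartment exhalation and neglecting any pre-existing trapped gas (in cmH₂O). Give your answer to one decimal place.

Vt = flow × Ti = 0.5167 L/s × 0.75 s × 1000 mL/L = 387.53 mL.
R = (PIP − Pplat)/V̇ = (30 − 19) / 0.5167 = 11.0/0.5167 = 21.289 cmH2O·s/L.
C = Vt/(Pplat − PEEP) = 387.53 / (19 − 5) = 387.53/14.0 = 27.681 mL/cmH2O.
τ = R × C = 21.289 × 0.02768 L/cmH2O = 0.5893 s.
Fraction remaining = e^(−Te/τ) = e^(−0.51/0.5893) = 0.4209; trapped volume = 387.53 × 0.4209 = 163.11 mL.
Additional alveolar pressure from trapping ≈ V_trapped / C = 163.11 / 27.681 = 5.892 cmH2O.

5.9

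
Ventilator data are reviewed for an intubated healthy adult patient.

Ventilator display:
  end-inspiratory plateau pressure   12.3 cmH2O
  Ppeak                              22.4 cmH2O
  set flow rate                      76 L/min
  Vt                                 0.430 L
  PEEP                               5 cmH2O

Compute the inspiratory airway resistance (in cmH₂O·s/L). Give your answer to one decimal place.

Flow: 76 L/min ÷ 60 = 1.2667 L/s.
Raw = (PIP − Pplat) / flow = (22.4 − 12.3) / 1.2667 = 10.1 / 1.2667 = 7.973 cmH2O·s/L.

8.0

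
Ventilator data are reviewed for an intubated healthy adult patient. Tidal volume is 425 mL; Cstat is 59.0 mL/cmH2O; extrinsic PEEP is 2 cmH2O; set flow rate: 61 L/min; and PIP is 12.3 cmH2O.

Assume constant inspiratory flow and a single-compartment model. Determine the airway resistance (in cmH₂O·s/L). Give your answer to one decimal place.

Flow: 61 L/min ÷ 60 = 1.0167 L/s.
Equation of motion (constant flow): PIP = Vt/C + R·V̇ + PEEP.
R·V̇ = PIP − Vt/C − PEEP = 12.3 − 425/59.0 − 2 = 12.3 − 7.203 − 2 = 3.097 cmH2O.
R = 3.097 / 1.0167 = 3.046 cmH2O·s/L.

3.0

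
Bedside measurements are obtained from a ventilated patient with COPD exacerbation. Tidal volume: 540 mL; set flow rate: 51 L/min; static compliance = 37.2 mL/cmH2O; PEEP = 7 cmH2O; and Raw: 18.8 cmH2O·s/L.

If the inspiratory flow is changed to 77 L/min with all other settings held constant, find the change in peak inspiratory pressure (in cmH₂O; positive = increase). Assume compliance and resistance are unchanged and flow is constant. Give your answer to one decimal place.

Flow: 51 L/min ÷ 60 = 0.85 L/s.
New flow: 77 L/min ÷ 60 = 1.2833 L/s.
PIP = Vt/C + R·V̇ + PEEP (constant-flow equation of motion).
Only the resistive term changes: ΔPIP = R × ΔV̇ = 18.8 × (1.2833 − 0.85) = 18.8 × 0.4333 = 8.146 cmH2O.

8.1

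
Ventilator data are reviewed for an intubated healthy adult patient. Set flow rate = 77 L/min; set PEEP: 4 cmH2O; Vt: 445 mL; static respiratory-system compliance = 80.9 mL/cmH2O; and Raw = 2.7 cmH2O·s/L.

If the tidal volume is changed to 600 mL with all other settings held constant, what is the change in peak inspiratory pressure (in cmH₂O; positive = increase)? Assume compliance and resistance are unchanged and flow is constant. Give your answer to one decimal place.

1.9

PIP = Vt/C + R·V̇ + PEEP (constant-flow equation of motion).
Only the elastic term changes: ΔPIP = ΔVt / C = (600 − 445) / 80.9 = 1.916 cmH2O.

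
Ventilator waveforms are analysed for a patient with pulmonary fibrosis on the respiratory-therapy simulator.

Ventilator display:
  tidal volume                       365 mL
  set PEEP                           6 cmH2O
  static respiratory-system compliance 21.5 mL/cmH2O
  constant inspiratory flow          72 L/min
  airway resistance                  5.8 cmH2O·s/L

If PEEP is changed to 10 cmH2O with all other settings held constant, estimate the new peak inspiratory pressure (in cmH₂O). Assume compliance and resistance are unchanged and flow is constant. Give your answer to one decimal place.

Flow: 72 L/min ÷ 60 = 1.2 L/s.
PIP = Vt/C + R·V̇ + PEEP (constant-flow equation of motion).
Only the baseline term changes: ΔPIP = ΔPEEP = 10 − 6 = 4.0 cmH2O.
Original PIP = 365/21.5 + 5.8×1.2 + 6 = 29.937 cmH2O; new PIP = 29.937 + (4.0) = 33.937 cmH2O.

33.9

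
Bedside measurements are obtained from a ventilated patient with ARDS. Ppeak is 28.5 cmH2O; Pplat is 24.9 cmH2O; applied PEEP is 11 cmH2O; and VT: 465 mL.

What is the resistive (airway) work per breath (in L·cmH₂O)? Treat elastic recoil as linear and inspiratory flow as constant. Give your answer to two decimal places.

1.67

With constant inspiratory flow the resistive pressure is constant at PIP − Pplat = 28.5 − 24.9 = 3.6 cmH2O, so resistive work = 3.6 × 0.465 = 1.674 L·cmH2O.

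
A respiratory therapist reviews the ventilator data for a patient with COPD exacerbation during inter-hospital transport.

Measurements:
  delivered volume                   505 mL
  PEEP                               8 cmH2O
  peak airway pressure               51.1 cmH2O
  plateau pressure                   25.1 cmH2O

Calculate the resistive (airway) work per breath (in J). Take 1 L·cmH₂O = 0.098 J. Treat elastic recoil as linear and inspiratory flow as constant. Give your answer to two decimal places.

1.29

With constant inspiratory flow the resistive pressure is constant at PIP − Pplat = 51.1 − 25.1 = 26.0 cmH2O, so resistive work = 26.0 × 0.505 = 13.13 L·cmH2O.
× 0.098 J/(L·cmH2O) → 1.287 J.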